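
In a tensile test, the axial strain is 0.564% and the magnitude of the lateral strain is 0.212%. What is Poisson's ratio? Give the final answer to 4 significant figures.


nu = -epsilon_lat / epsilon_axial
Lateral strain is contraction (negative), so using magnitudes:
nu = 0.212 / 0.564
nu = 0.3759


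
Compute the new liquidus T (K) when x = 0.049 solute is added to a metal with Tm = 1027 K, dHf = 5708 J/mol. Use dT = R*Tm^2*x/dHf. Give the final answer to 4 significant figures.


dT = R*Tm^2*x / dHf
dT = 8.314 * 1027^2 * 0.049 / 5708
dT = 75.2771 K
T_new = 1027 - 75.2771 = 951.7 K


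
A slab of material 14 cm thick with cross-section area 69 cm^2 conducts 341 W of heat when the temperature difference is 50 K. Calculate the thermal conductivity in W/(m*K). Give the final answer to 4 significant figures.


k = Q*L / (A*dT)
L = 0.14 m, A = 6.9e-03 m^2
k = 341 * 0.14 / (6.9e-03 * 50)
k = 138.4 W/(m*K)


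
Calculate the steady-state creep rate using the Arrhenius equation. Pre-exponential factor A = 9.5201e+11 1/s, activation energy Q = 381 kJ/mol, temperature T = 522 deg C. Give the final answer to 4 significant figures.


rate = A * exp(-Q / (R*T))
T = 522 + 273.15 = 795.15 K
rate = 9.5201e+11 * exp(-381e3 / (8.314 * 795.15))
rate = 8.897e-14 1/s


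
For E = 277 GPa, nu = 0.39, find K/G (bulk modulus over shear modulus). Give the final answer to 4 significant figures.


G = E / (2*(1+nu))
G = 277 / (2*(1+0.39)) = 99.6403 GPa
K = E / (3*(1-2*nu))
K = 277 / (3*(1-2*0.39)) = 419.697 GPa
K/G = 419.697 / 99.6403 = 4.212


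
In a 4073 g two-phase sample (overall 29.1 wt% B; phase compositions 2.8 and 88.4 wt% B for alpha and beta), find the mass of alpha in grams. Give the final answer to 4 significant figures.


f_alpha = (C_beta - C0) / (C_beta - C_alpha)
f_alpha = (88.4 - 29.1) / (88.4 - 2.8) = 0.692757
m_alpha = f_alpha * m_total = 0.692757 * 4073 = 2822 g


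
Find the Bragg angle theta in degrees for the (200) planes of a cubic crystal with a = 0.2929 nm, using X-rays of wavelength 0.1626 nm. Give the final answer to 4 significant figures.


d = a / sqrt(h^2+k^2+l^2)
d = 0.2929 / sqrt(4) = 0.14645 nm
lambda = 2*d*sin(theta)  =>  sin(theta) = lambda / (2*d)
sin(theta) = 0.1626 / (2 * 0.14645) = 0.555138
theta = 33.72 deg


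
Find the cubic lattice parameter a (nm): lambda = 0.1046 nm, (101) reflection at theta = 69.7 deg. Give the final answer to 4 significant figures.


d = lambda / (2*sin(theta))
d = 0.1046 / (2*sin(69.7 deg))
d = 0.0557635 nm
a = d * sqrt(h^2+k^2+l^2) = 0.0557635 * sqrt(2)
a = 0.07886 nm


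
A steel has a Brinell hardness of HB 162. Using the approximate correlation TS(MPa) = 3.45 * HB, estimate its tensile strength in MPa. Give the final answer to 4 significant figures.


TS (MPa) = 3.45 * HB
TS = 3.45 * 162
TS = 558.9 MPa


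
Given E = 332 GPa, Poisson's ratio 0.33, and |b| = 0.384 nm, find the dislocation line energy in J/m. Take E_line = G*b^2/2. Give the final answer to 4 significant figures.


Step 1: G = E / (2*(1+nu))
G = 332 / (2*(1+0.33)) = 124.812 GPa = 1.24812e+11 Pa
Step 2: E_line = G*b^2/2
b = 0.384 nm = 3.84e-10 m
E_line = 0.5 * 1.24812e+11 * (3.84e-10)^2 = 9.202e-09 J/m


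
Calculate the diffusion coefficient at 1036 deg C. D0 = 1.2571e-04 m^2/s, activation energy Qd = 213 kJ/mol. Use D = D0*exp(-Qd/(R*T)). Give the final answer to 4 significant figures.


D = D0 * exp(-Qd / (R*T))
T = 1309.15 K
D = 1.2571e-04 * exp(-213e3 / (8.314 * 1309.15))
D = 3.985e-13 m^2/s


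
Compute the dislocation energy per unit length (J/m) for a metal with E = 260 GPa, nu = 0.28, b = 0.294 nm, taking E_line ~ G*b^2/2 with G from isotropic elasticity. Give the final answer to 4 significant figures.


Step 1: G = E / (2*(1+nu))
G = 260 / (2*(1+0.28)) = 101.563 GPa = 1.01563e+11 Pa
Step 2: E_line = G*b^2/2
b = 0.294 nm = 2.94e-10 m
E_line = 0.5 * 1.01563e+11 * (2.94e-10)^2 = 4.389e-09 J/m


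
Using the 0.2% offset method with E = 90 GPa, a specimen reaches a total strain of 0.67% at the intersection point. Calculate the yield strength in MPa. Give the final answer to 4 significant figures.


Offset strain = 0.002
Elastic strain at yield = total_strain - offset = 6.7e-03 - 0.002 = 4.7e-03
sigma_y = E * elastic_strain = 90000 * 4.7e-03
sigma_y = 423 MPa


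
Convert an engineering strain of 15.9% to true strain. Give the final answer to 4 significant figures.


epsilon_true = ln(1 + epsilon_eng)
epsilon_true = ln(1 + 0.159)
epsilon_true = 0.1476


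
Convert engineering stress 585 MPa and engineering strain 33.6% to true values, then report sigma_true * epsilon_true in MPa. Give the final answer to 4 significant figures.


sigma_true = sigma_eng * (1 + epsilon_eng)
sigma_true = 585 * (1 + 0.336) = 781.56 MPa
epsilon_true = ln(1 + epsilon_eng)
epsilon_true = ln(1 + 0.336) = 0.28968
sigma_true * epsilon_true = 781.56 * 0.28968 = 226.4 MPa


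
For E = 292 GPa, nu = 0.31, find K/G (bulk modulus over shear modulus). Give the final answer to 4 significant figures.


G = E / (2*(1+nu))
G = 292 / (2*(1+0.31)) = 111.45 GPa
K = E / (3*(1-2*nu))
K = 292 / (3*(1-2*0.31)) = 256.14 GPa
K/G = 256.14 / 111.45 = 2.298


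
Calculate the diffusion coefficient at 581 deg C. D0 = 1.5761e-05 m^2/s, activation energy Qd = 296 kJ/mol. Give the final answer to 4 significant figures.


D = D0 * exp(-Qd / (R*T))
T = 854.15 K
D = 1.5761e-05 * exp(-296e3 / (8.314 * 854.15))
D = 1.246e-23 m^2/s


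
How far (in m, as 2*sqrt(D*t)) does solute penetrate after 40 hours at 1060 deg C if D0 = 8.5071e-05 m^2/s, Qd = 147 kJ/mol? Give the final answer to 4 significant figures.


Step 1: D = D0 * exp(-Qd/(R*T))
T = 1333.15 K
D = 8.5071e-05 * exp(-147e3 / (8.314 * 1333.15)) = 1.47881e-10 m^2/s
Step 2: L = 2*sqrt(D*t)
t = 40 h = 144000 s
L = 2*sqrt(1.47881e-10 * 144000) = 9.229e-03 m


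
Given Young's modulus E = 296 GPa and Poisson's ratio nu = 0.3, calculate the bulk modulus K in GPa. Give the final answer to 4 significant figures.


K = E / (3*(1-2*nu))
K = 296 / (3*(1-2*0.3))
K = 246.7 GPa


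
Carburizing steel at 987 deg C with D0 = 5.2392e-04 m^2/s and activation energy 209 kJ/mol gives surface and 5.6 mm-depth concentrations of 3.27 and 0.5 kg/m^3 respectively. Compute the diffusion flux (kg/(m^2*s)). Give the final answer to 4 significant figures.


Step 1: D = D0 * exp(-Qd/(R*T))
T = 987 + 273.15 = 1260.15 K
D = 5.2392e-04 * exp(-209e3 / (8.314 * 1260.15)) = 1.13675e-12 m^2/s
Step 2: J = D * (C1 - C2) / dx
J = 1.13675e-12 * (3.27 - 0.5) / 5.6e-03
J = 5.623e-10 kg/(m^2*s)


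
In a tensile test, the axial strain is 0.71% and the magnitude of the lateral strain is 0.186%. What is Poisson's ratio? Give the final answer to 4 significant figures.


nu = -epsilon_lat / epsilon_axial
Lateral strain is contraction (negative), so using magnitudes:
nu = 0.186 / 0.71
nu = 0.262


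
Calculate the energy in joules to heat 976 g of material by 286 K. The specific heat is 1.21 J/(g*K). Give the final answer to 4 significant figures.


Q = m * cp * dT
Q = 976 * 1.21 * 286
Q = 337800 J


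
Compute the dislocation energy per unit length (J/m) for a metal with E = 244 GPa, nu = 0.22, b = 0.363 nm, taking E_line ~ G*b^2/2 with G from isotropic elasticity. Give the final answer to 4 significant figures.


Step 1: G = E / (2*(1+nu))
G = 244 / (2*(1+0.22)) = 100 GPa = 1e+11 Pa
Step 2: E_line = G*b^2/2
b = 0.363 nm = 3.63e-10 m
E_line = 0.5 * 1e+11 * (3.63e-10)^2 = 6.588e-09 J/m


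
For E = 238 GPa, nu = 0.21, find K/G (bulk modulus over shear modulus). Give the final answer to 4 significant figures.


G = E / (2*(1+nu))
G = 238 / (2*(1+0.21)) = 98.3471 GPa
K = E / (3*(1-2*nu))
K = 238 / (3*(1-2*0.21)) = 136.782 GPa
K/G = 136.782 / 98.3471 = 1.391


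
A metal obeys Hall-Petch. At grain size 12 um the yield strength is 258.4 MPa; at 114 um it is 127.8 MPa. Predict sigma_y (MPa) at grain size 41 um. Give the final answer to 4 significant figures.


sigma_y = sigma0 + k / sqrt(d)
1/sqrt(d1) = 1/sqrt(1.2e-05) = 288.675;  1/sqrt(d2) = 93.6586
k = (sigma1 - sigma2) / (1/sqrt(d1) - 1/sqrt(d2)) = (258.4 - 127.8) / (288.675 - 93.6586) = 0.669687 MPa*m^0.5
sigma0 = sigma1 - k/sqrt(d1) = 258.4 - 0.669687*288.675 = 65.0781 MPa
sigma_y(d3) = 65.0781 + 0.669687 / sqrt(4.1e-05) = 169.7 MPa


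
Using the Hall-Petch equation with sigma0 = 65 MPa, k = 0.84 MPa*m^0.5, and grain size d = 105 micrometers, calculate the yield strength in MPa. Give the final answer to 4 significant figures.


sigma_y = sigma0 + k / sqrt(d)
d = 105 um = 1.05e-04 m
sigma_y = 65 + 0.84 / sqrt(1.05e-04)
sigma_y = 147 MPa


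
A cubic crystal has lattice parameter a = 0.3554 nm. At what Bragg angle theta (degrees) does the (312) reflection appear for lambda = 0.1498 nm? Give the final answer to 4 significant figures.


d = a / sqrt(h^2+k^2+l^2)
d = 0.3554 / sqrt(14) = 0.0949846 nm
lambda = 2*d*sin(theta)  =>  sin(theta) = lambda / (2*d)
sin(theta) = 0.1498 / (2 * 0.0949846) = 0.788549
theta = 52.05 deg


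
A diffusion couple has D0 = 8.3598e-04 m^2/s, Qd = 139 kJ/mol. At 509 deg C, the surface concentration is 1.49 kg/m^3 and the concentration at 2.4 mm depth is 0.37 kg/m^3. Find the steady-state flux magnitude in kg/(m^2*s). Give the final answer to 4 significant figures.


Step 1: D = D0 * exp(-Qd/(R*T))
T = 509 + 273.15 = 782.15 K
D = 8.3598e-04 * exp(-139e3 / (8.314 * 782.15)) = 4.35479e-13 m^2/s
Step 2: J = D * (C1 - C2) / dx
J = 4.35479e-13 * (1.49 - 0.37) / 2.4e-03
J = 2.032e-10 kg/(m^2*s)


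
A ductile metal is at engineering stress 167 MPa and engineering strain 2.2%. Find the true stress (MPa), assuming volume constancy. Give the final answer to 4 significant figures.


sigma_true = sigma_eng * (1 + epsilon_eng)
sigma_true = 167 * (1 + 0.022)
sigma_true = 170.7 MPa


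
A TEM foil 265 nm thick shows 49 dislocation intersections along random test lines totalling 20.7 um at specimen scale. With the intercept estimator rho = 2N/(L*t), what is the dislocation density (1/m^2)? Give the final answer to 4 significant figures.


rho = 2N / (L * t)
L = 20.7 um = 2.07e-05 m, t = 265 nm = 2.65e-07 m
rho = 2 * 49 / (2.07e-05 * 2.65e-07)
rho = 1.787e+13 1/m^2


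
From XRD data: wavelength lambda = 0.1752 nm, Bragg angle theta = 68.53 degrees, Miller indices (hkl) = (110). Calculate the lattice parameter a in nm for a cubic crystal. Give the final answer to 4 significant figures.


d = lambda / (2*sin(theta))
d = 0.1752 / (2*sin(68.53 deg))
d = 0.0941319 nm
a = d * sqrt(h^2+k^2+l^2) = 0.0941319 * sqrt(2)
a = 0.1331 nm


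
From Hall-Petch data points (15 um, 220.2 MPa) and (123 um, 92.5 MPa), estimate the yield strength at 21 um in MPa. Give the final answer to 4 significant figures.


sigma_y = sigma0 + k / sqrt(d)
1/sqrt(d1) = 1/sqrt(1.5e-05) = 258.199;  1/sqrt(d2) = 90.167
k = (sigma1 - sigma2) / (1/sqrt(d1) - 1/sqrt(d2)) = (220.2 - 92.5) / (258.199 - 90.167) = 0.759975 MPa*m^0.5
sigma0 = sigma1 - k/sqrt(d1) = 220.2 - 0.759975*258.199 = 23.9754 MPa
sigma_y(d3) = 23.9754 + 0.759975 / sqrt(2.1e-05) = 189.8 MPa


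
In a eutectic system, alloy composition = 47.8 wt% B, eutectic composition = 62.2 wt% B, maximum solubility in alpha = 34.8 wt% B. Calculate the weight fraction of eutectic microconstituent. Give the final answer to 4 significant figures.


f_primary = (C_e - C0) / (C_e - C_alpha_max)
f_primary = (62.2 - 47.8) / (62.2 - 34.8)
f_primary = 0.525547
f_eutectic = 1 - 0.525547 = 0.4745


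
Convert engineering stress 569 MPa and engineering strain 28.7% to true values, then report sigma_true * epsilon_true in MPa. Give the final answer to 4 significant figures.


sigma_true = sigma_eng * (1 + epsilon_eng)
sigma_true = 569 * (1 + 0.287) = 732.303 MPa
epsilon_true = ln(1 + epsilon_eng)
epsilon_true = ln(1 + 0.287) = 0.252314
sigma_true * epsilon_true = 732.303 * 0.252314 = 184.8 MPa


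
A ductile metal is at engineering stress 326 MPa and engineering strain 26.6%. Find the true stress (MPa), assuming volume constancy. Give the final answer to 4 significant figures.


sigma_true = sigma_eng * (1 + epsilon_eng)
sigma_true = 326 * (1 + 0.266)
sigma_true = 412.7 MPa


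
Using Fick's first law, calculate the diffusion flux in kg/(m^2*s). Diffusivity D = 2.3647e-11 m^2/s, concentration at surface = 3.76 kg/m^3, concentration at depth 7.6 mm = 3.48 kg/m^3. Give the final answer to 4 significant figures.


J = -D * (dC/dx) = D * (C1 - C2) / dx
J = 2.3647e-11 * (3.76 - 3.48) / 7.6e-03
J = 8.712e-10 kg/(m^2*s)


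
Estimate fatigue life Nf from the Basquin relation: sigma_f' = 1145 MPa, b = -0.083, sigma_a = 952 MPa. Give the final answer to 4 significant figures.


sigma_a = sigma_f' * (2*Nf)^b
2*Nf = (sigma_a / sigma_f')^(1/b)
2*Nf = (952 / 1145)^(1/-0.083)
2*Nf = 9.24455
Nf = 4.622 cycles


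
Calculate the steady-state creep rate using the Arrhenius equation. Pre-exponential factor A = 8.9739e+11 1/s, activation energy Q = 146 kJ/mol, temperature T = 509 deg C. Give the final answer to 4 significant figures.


rate = A * exp(-Q / (R*T))
T = 509 + 273.15 = 782.15 K
rate = 8.9739e+11 * exp(-146e3 / (8.314 * 782.15))
rate = 159.3 1/s


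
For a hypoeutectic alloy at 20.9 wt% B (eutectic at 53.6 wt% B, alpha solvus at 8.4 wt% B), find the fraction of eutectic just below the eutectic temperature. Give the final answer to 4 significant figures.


f_primary = (C_e - C0) / (C_e - C_alpha_max)
f_primary = (53.6 - 20.9) / (53.6 - 8.4)
f_primary = 0.723451
f_eutectic = 1 - 0.723451 = 0.2765


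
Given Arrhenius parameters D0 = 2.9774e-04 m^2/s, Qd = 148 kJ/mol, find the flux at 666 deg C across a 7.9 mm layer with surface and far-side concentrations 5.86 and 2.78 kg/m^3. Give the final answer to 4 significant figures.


Step 1: D = D0 * exp(-Qd/(R*T))
T = 666 + 273.15 = 939.15 K
D = 2.9774e-04 * exp(-148e3 / (8.314 * 939.15)) = 1.7455e-12 m^2/s
Step 2: J = D * (C1 - C2) / dx
J = 1.7455e-12 * (5.86 - 2.78) / 7.9e-03
J = 6.805e-10 kg/(m^2*s)


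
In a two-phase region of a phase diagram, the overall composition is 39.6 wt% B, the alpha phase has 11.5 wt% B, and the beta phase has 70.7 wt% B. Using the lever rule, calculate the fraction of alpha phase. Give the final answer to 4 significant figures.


f_alpha = (C_beta - C0) / (C_beta - C_alpha)
f_alpha = (70.7 - 39.6) / (70.7 - 11.5)
f_alpha = 0.5253


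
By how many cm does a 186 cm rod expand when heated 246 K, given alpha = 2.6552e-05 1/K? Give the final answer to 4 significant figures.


dL = L0 * alpha * dT
dL = 186 * 2.6552e-05 * 246
dL = 1.215 cm


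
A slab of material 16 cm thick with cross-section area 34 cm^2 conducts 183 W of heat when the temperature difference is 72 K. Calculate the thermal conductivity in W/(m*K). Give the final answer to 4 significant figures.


k = Q*L / (A*dT)
L = 0.16 m, A = 3.4e-03 m^2
k = 183 * 0.16 / (3.4e-03 * 72)
k = 119.6 W/(m*K)


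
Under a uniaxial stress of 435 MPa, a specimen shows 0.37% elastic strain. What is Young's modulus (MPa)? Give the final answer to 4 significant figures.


E = sigma / epsilon
epsilon = 0.37% = 3.7e-03
E = 435 / 3.7e-03
E = 117600 MPa


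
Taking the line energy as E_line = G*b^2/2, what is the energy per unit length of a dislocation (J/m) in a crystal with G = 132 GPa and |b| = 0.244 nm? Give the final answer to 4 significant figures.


E = G*b^2/2
b = 0.244 nm = 2.44e-10 m
G = 132 GPa = 1.32e+11 Pa
E = 0.5 * 1.32e+11 * (2.44e-10)^2
E = 3.929e-09 J/m


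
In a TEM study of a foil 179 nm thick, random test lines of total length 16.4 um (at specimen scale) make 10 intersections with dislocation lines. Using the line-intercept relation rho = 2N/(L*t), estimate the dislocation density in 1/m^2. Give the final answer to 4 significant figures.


rho = 2N / (L * t)
L = 16.4 um = 1.64e-05 m, t = 179 nm = 1.79e-07 m
rho = 2 * 10 / (1.64e-05 * 1.79e-07)
rho = 6.813e+12 1/m^2


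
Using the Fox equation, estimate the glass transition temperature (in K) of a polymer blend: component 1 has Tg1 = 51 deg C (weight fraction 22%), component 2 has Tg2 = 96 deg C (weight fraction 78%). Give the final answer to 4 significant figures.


1/Tg = w1/Tg1 + w2/Tg2 (in Kelvin)
Tg1 = 324.15 K, Tg2 = 369.15 K
1/Tg = 0.22/324.15 + 0.78/369.15
Tg = 358.2 K


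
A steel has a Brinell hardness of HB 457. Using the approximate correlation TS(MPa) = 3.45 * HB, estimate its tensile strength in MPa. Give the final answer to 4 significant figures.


TS (MPa) = 3.45 * HB
TS = 3.45 * 457
TS = 1577 MPa


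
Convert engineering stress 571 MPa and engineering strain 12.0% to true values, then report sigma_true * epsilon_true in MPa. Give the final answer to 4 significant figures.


sigma_true = sigma_eng * (1 + epsilon_eng)
sigma_true = 571 * (1 + 0.12) = 639.52 MPa
epsilon_true = ln(1 + epsilon_eng)
epsilon_true = ln(1 + 0.12) = 0.113329
sigma_true * epsilon_true = 639.52 * 0.113329 = 72.48 MPa


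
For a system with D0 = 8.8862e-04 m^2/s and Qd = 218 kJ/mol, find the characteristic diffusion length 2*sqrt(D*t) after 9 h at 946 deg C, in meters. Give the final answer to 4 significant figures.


Step 1: D = D0 * exp(-Qd/(R*T))
T = 1219.15 K
D = 8.8862e-04 * exp(-218e3 / (8.314 * 1219.15)) = 4.0564e-13 m^2/s
Step 2: L = 2*sqrt(D*t)
t = 9 h = 32400 s
L = 2*sqrt(4.0564e-13 * 32400) = 2.293e-04 m


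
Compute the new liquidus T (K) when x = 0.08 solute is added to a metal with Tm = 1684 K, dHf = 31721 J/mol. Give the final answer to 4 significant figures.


dT = R*Tm^2*x / dHf
dT = 8.314 * 1684^2 * 0.08 / 31721
dT = 59.4617 K
T_new = 1684 - 59.4617 = 1625 K


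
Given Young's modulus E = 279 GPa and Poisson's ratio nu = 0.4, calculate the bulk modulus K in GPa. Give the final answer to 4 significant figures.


K = E / (3*(1-2*nu))
K = 279 / (3*(1-2*0.4))
K = 465 GPa


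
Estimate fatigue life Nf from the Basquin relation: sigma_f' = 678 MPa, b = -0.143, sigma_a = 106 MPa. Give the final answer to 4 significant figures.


sigma_a = sigma_f' * (2*Nf)^b
2*Nf = (sigma_a / sigma_f')^(1/b)
2*Nf = (106 / 678)^(1/-0.143)
2*Nf = 432346
Nf = 216200 cycles


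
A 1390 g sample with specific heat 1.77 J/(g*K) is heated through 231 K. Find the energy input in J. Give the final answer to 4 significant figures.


Q = m * cp * dT
Q = 1390 * 1.77 * 231
Q = 568300 J


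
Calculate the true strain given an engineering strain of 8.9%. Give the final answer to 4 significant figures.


epsilon_true = ln(1 + epsilon_eng)
epsilon_true = ln(1 + 0.089)
epsilon_true = 0.08526


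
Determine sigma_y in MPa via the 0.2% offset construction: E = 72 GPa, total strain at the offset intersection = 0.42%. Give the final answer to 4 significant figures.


Offset strain = 0.002
Elastic strain at yield = total_strain - offset = 4.2e-03 - 0.002 = 2.2e-03
sigma_y = E * elastic_strain = 72000 * 2.2e-03
sigma_y = 158.4 MPa


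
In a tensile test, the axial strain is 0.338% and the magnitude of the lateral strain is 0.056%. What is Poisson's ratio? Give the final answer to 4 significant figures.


nu = -epsilon_lat / epsilon_axial
Lateral strain is contraction (negative), so using magnitudes:
nu = 0.056 / 0.338
nu = 0.1657


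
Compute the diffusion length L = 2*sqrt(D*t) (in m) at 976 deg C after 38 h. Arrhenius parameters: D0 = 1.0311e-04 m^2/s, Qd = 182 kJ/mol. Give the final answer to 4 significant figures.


Step 1: D = D0 * exp(-Qd/(R*T))
T = 1249.15 K
D = 1.0311e-04 * exp(-182e3 / (8.314 * 1249.15)) = 2.52631e-12 m^2/s
Step 2: L = 2*sqrt(D*t)
t = 38 h = 136800 s
L = 2*sqrt(2.52631e-12 * 136800) = 1.176e-03 m


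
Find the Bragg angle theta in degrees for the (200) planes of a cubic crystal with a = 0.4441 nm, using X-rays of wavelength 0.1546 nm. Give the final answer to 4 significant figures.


d = a / sqrt(h^2+k^2+l^2)
d = 0.4441 / sqrt(4) = 0.22205 nm
lambda = 2*d*sin(theta)  =>  sin(theta) = lambda / (2*d)
sin(theta) = 0.1546 / (2 * 0.22205) = 0.34812
theta = 20.37 deg


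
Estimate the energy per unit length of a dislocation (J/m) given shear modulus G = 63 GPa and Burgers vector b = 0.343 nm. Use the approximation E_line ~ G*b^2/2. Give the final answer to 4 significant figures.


E = G*b^2/2
b = 0.343 nm = 3.43e-10 m
G = 63 GPa = 6.3e+10 Pa
E = 0.5 * 6.3e+10 * (3.43e-10)^2
E = 3.706e-09 J/m


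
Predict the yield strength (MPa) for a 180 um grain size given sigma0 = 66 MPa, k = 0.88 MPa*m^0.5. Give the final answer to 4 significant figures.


sigma_y = sigma0 + k / sqrt(d)
d = 180 um = 1.8e-04 m
sigma_y = 66 + 0.88 / sqrt(1.8e-04)
sigma_y = 131.6 MPa


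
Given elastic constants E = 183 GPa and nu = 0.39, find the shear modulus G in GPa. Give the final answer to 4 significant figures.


G = E / (2*(1+nu))
G = 183 / (2*(1+0.39))
G = 65.83 GPa


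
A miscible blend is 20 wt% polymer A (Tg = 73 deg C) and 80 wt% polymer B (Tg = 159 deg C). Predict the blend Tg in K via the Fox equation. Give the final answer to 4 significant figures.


1/Tg = w1/Tg1 + w2/Tg2 (in Kelvin)
Tg1 = 346.15 K, Tg2 = 432.15 K
1/Tg = 0.2/346.15 + 0.8/432.15
Tg = 411.7 K


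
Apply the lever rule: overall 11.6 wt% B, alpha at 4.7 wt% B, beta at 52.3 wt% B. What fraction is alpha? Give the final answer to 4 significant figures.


f_alpha = (C_beta - C0) / (C_beta - C_alpha)
f_alpha = (52.3 - 11.6) / (52.3 - 4.7)
f_alpha = 0.855


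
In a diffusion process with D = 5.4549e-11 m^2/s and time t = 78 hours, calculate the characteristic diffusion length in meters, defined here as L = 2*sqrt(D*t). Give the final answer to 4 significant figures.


t = 78 hr = 280800 s
Diffusion length = 2*sqrt(D*t)
= 2*sqrt(5.4549e-11 * 280800)
= 7.827e-03 m


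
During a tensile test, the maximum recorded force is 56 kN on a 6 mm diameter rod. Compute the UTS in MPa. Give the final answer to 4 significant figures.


A0 = pi*(d/2)^2 = pi*(6/2)^2 = 28.2743 mm^2
UTS = F_max / A0 = 56*1000 / 28.2743
UTS = 1981 MPa


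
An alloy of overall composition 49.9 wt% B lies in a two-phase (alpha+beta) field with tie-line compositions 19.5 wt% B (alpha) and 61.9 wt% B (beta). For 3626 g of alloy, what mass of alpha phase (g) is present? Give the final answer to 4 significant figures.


f_alpha = (C_beta - C0) / (C_beta - C_alpha)
f_alpha = (61.9 - 49.9) / (61.9 - 19.5) = 0.283019
m_alpha = f_alpha * m_total = 0.283019 * 3626 = 1026 g


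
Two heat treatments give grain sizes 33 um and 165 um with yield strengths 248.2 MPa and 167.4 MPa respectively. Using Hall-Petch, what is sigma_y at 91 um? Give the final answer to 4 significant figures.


sigma_y = sigma0 + k / sqrt(d)
1/sqrt(d1) = 1/sqrt(3.3e-05) = 174.078;  1/sqrt(d2) = 77.8499
k = (sigma1 - sigma2) / (1/sqrt(d1) - 1/sqrt(d2)) = (248.2 - 167.4) / (174.078 - 77.8499) = 0.839675 MPa*m^0.5
sigma0 = sigma1 - k/sqrt(d1) = 248.2 - 0.839675*174.078 = 102.031 MPa
sigma_y(d3) = 102.031 + 0.839675 / sqrt(9.1e-05) = 190.1 MPa


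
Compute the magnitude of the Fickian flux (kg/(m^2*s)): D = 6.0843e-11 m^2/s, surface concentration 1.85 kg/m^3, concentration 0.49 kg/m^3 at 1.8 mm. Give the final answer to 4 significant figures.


J = -D * (dC/dx) = D * (C1 - C2) / dx
J = 6.0843e-11 * (1.85 - 0.49) / 1.8e-03
J = 4.597e-08 kg/(m^2*s)


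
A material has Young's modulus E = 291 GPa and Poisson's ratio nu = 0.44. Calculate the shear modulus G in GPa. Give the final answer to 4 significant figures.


G = E / (2*(1+nu))
G = 291 / (2*(1+0.44))
G = 101 GPa


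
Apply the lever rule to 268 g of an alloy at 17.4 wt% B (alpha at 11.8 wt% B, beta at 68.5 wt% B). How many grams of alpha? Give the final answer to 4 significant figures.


f_alpha = (C_beta - C0) / (C_beta - C_alpha)
f_alpha = (68.5 - 17.4) / (68.5 - 11.8) = 0.901235
m_alpha = f_alpha * m_total = 0.901235 * 268 = 241.5 g


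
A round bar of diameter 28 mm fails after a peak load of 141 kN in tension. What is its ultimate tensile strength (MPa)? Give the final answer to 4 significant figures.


A0 = pi*(d/2)^2 = pi*(28/2)^2 = 615.752 mm^2
UTS = F_max / A0 = 141*1000 / 615.752
UTS = 229 MPa


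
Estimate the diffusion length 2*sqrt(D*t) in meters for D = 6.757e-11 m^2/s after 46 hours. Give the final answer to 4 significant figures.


t = 46 hr = 165600 s
Diffusion length = 2*sqrt(D*t)
= 2*sqrt(6.757e-11 * 165600)
= 6.69e-03 m


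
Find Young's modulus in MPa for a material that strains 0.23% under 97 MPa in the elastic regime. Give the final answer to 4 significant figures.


E = sigma / epsilon
epsilon = 0.23% = 2.3e-03
E = 97 / 2.3e-03
E = 42170 MPa


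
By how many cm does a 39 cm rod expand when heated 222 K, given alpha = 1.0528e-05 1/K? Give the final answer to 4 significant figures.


dL = L0 * alpha * dT
dL = 39 * 1.0528e-05 * 222
dL = 0.09115 cm


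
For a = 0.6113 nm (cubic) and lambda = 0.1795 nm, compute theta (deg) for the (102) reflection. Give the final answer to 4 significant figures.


d = a / sqrt(h^2+k^2+l^2)
d = 0.6113 / sqrt(5) = 0.273382 nm
lambda = 2*d*sin(theta)  =>  sin(theta) = lambda / (2*d)
sin(theta) = 0.1795 / (2 * 0.273382) = 0.328296
theta = 19.17 deg


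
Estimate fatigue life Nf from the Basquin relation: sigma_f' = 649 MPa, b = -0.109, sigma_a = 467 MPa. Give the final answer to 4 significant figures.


sigma_a = sigma_f' * (2*Nf)^b
2*Nf = (sigma_a / sigma_f')^(1/b)
2*Nf = (467 / 649)^(1/-0.109)
2*Nf = 20.4769
Nf = 10.24 cycles


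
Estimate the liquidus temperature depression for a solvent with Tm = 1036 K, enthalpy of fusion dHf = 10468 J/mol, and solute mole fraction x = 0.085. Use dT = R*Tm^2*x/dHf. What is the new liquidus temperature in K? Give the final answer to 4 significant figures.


dT = R*Tm^2*x / dHf
dT = 8.314 * 1036^2 * 0.085 / 10468
dT = 72.4577 K
T_new = 1036 - 72.4577 = 963.5 K


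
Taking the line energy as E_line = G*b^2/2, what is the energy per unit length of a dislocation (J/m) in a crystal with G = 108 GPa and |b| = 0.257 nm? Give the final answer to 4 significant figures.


E = G*b^2/2
b = 0.257 nm = 2.57e-10 m
G = 108 GPa = 1.08e+11 Pa
E = 0.5 * 1.08e+11 * (2.57e-10)^2
E = 3.567e-09 J/m


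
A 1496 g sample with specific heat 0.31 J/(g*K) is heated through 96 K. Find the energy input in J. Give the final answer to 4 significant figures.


Q = m * cp * dT
Q = 1496 * 0.31 * 96
Q = 44520 J


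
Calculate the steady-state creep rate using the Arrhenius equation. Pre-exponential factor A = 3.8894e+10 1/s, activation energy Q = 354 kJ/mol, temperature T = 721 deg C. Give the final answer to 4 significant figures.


rate = A * exp(-Q / (R*T))
T = 721 + 273.15 = 994.15 K
rate = 3.8894e+10 * exp(-354e3 / (8.314 * 994.15))
rate = 9.758e-09 1/s


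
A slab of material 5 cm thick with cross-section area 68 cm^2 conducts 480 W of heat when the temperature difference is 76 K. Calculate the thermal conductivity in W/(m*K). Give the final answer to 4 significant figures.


k = Q*L / (A*dT)
L = 0.05 m, A = 6.8e-03 m^2
k = 480 * 0.05 / (6.8e-03 * 76)
k = 46.44 W/(m*K)


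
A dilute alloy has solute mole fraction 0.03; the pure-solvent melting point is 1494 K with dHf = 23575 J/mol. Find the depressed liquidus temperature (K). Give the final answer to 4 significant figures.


dT = R*Tm^2*x / dHf
dT = 8.314 * 1494^2 * 0.03 / 23575
dT = 23.6146 K
T_new = 1494 - 23.6146 = 1470 K


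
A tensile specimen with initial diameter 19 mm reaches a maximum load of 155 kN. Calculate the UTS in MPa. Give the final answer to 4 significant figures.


A0 = pi*(d/2)^2 = pi*(19/2)^2 = 283.529 mm^2
UTS = F_max / A0 = 155*1000 / 283.529
UTS = 546.7 MPa


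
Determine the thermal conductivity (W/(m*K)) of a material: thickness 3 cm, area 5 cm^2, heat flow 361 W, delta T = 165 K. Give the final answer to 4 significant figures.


k = Q*L / (A*dT)
L = 0.03 m, A = 5e-04 m^2
k = 361 * 0.03 / (5e-04 * 165)
k = 131.3 W/(m*K)


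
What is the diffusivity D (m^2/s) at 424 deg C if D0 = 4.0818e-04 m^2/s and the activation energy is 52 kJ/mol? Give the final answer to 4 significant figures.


D = D0 * exp(-Qd / (R*T))
T = 697.15 K
D = 4.0818e-04 * exp(-52e3 / (8.314 * 697.15))
D = 5.183e-08 m^2/s


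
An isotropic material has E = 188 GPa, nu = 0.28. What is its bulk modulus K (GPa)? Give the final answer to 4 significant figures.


K = E / (3*(1-2*nu))
K = 188 / (3*(1-2*0.28))
K = 142.4 GPa


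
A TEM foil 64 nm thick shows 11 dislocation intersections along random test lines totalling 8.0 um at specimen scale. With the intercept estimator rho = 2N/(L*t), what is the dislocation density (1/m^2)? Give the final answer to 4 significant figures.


rho = 2N / (L * t)
L = 8.0 um = 8e-06 m, t = 64 nm = 6.4e-08 m
rho = 2 * 11 / (8e-06 * 6.4e-08)
rho = 4.297e+13 1/m^2


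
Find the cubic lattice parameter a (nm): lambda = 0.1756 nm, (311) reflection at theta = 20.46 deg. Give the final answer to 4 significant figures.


d = lambda / (2*sin(theta))
d = 0.1756 / (2*sin(20.46 deg))
d = 0.251178 nm
a = d * sqrt(h^2+k^2+l^2) = 0.251178 * sqrt(11)
a = 0.8331 nm


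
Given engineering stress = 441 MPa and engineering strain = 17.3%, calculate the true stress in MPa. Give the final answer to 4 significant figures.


sigma_true = sigma_eng * (1 + epsilon_eng)
sigma_true = 441 * (1 + 0.173)
sigma_true = 517.3 MPa


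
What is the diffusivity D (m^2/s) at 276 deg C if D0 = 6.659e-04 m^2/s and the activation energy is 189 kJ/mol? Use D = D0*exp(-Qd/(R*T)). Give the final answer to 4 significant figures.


D = D0 * exp(-Qd / (R*T))
T = 549.15 K
D = 6.659e-04 * exp(-189e3 / (8.314 * 549.15))
D = 7.003e-22 m^2/s


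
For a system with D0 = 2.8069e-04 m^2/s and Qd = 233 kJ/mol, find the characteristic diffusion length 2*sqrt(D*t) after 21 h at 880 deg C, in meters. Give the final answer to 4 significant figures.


Step 1: D = D0 * exp(-Qd/(R*T))
T = 1153.15 K
D = 2.8069e-04 * exp(-233e3 / (8.314 * 1153.15)) = 7.82642e-15 m^2/s
Step 2: L = 2*sqrt(D*t)
t = 21 h = 75600 s
L = 2*sqrt(7.82642e-15 * 75600) = 4.865e-05 m


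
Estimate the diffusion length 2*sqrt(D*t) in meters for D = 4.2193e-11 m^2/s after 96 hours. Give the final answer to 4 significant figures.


t = 96 hr = 345600 s
Diffusion length = 2*sqrt(D*t)
= 2*sqrt(4.2193e-11 * 345600)
= 7.637e-03 m


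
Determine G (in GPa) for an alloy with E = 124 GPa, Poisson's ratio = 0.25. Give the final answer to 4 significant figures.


G = E / (2*(1+nu))
G = 124 / (2*(1+0.25))
G = 49.6 GPa


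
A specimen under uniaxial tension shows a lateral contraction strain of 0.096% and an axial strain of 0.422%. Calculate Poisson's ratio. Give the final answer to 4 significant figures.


nu = -epsilon_lat / epsilon_axial
Lateral strain is contraction (negative), so using magnitudes:
nu = 0.096 / 0.422
nu = 0.2275


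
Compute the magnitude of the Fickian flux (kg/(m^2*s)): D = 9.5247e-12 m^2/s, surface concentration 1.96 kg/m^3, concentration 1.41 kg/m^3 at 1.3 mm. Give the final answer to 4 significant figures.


J = -D * (dC/dx) = D * (C1 - C2) / dx
J = 9.5247e-12 * (1.96 - 1.41) / 1.3e-03
J = 4.03e-09 kg/(m^2*s)


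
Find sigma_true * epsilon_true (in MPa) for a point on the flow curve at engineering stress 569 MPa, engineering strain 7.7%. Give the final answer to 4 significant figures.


sigma_true = sigma_eng * (1 + epsilon_eng)
sigma_true = 569 * (1 + 0.077) = 612.813 MPa
epsilon_true = ln(1 + epsilon_eng)
epsilon_true = ln(1 + 0.077) = 0.0741794
sigma_true * epsilon_true = 612.813 * 0.0741794 = 45.46 MPa


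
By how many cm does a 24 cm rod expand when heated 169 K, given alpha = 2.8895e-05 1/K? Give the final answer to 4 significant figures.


dL = L0 * alpha * dT
dL = 24 * 2.8895e-05 * 169
dL = 0.1172 cm


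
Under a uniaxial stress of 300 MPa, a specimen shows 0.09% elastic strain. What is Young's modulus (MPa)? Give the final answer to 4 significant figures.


E = sigma / epsilon
epsilon = 0.09% = 9e-04
E = 300 / 9e-04
E = 333300 MPa


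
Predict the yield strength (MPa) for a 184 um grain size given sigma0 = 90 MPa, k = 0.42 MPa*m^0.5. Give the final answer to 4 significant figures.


sigma_y = sigma0 + k / sqrt(d)
d = 184 um = 1.84e-04 m
sigma_y = 90 + 0.42 / sqrt(1.84e-04)
sigma_y = 121 MPa


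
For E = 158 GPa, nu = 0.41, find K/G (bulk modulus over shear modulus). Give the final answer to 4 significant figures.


G = E / (2*(1+nu))
G = 158 / (2*(1+0.41)) = 56.0284 GPa
K = E / (3*(1-2*nu))
K = 158 / (3*(1-2*0.41)) = 292.593 GPa
K/G = 292.593 / 56.0284 = 5.222


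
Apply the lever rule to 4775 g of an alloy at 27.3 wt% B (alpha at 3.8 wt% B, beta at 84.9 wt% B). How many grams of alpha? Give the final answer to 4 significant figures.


f_alpha = (C_beta - C0) / (C_beta - C_alpha)
f_alpha = (84.9 - 27.3) / (84.9 - 3.8) = 0.710234
m_alpha = f_alpha * m_total = 0.710234 * 4775 = 3391 g


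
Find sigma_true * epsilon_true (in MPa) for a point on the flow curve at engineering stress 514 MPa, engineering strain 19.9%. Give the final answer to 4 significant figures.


sigma_true = sigma_eng * (1 + epsilon_eng)
sigma_true = 514 * (1 + 0.199) = 616.286 MPa
epsilon_true = ln(1 + epsilon_eng)
epsilon_true = ln(1 + 0.199) = 0.181488
sigma_true * epsilon_true = 616.286 * 0.181488 = 111.8 MPa


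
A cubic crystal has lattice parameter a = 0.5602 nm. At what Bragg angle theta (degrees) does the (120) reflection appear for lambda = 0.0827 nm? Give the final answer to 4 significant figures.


d = a / sqrt(h^2+k^2+l^2)
d = 0.5602 / sqrt(5) = 0.250529 nm
lambda = 2*d*sin(theta)  =>  sin(theta) = lambda / (2*d)
sin(theta) = 0.0827 / (2 * 0.250529) = 0.165051
theta = 9.5 deg


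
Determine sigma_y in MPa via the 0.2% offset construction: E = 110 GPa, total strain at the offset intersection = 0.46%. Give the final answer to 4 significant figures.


Offset strain = 0.002
Elastic strain at yield = total_strain - offset = 4.6e-03 - 0.002 = 2.6e-03
sigma_y = E * elastic_strain = 110000 * 2.6e-03
sigma_y = 286 MPa


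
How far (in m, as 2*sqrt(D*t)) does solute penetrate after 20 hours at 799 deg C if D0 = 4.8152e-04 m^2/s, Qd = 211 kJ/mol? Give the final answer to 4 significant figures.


Step 1: D = D0 * exp(-Qd/(R*T))
T = 1072.15 K
D = 4.8152e-04 * exp(-211e3 / (8.314 * 1072.15)) = 2.52594e-14 m^2/s
Step 2: L = 2*sqrt(D*t)
t = 20 h = 72000 s
L = 2*sqrt(2.52594e-14 * 72000) = 8.529e-05 m


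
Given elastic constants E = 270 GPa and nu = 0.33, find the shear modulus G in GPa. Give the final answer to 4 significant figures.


G = E / (2*(1+nu))
G = 270 / (2*(1+0.33))
G = 101.5 GPa


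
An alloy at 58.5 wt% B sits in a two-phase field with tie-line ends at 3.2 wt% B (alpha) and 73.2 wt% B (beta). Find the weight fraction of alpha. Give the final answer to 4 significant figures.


f_alpha = (C_beta - C0) / (C_beta - C_alpha)
f_alpha = (73.2 - 58.5) / (73.2 - 3.2)
f_alpha = 0.21


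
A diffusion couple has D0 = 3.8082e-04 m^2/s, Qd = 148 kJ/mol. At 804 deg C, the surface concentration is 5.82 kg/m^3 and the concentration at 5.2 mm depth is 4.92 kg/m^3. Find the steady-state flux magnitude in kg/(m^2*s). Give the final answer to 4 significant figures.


Step 1: D = D0 * exp(-Qd/(R*T))
T = 804 + 273.15 = 1077.15 K
D = 3.8082e-04 * exp(-148e3 / (8.314 * 1077.15)) = 2.53187e-11 m^2/s
Step 2: J = D * (C1 - C2) / dx
J = 2.53187e-11 * (5.82 - 4.92) / 5.2e-03
J = 4.382e-09 kg/(m^2*s)


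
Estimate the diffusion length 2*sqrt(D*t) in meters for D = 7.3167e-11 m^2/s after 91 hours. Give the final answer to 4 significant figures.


t = 91 hr = 327600 s
Diffusion length = 2*sqrt(D*t)
= 2*sqrt(7.3167e-11 * 327600)
= 9.792e-03 m


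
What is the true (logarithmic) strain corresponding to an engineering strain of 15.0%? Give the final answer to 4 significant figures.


epsilon_true = ln(1 + epsilon_eng)
epsilon_true = ln(1 + 0.15)
epsilon_true = 0.1398


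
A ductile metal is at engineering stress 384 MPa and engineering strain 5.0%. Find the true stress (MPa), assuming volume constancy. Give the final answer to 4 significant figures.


sigma_true = sigma_eng * (1 + epsilon_eng)
sigma_true = 384 * (1 + 0.05)
sigma_true = 403.2 MPa


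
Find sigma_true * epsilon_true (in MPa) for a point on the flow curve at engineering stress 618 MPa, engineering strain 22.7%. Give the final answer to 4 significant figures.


sigma_true = sigma_eng * (1 + epsilon_eng)
sigma_true = 618 * (1 + 0.227) = 758.286 MPa
epsilon_true = ln(1 + epsilon_eng)
epsilon_true = ln(1 + 0.227) = 0.204572
sigma_true * epsilon_true = 758.286 * 0.204572 = 155.1 MPa


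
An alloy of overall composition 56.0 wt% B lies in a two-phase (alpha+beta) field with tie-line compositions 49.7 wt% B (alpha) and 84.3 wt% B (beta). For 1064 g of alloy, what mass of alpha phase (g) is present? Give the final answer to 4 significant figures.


f_alpha = (C_beta - C0) / (C_beta - C_alpha)
f_alpha = (84.3 - 56.0) / (84.3 - 49.7) = 0.817919
m_alpha = f_alpha * m_total = 0.817919 * 1064 = 870.3 g


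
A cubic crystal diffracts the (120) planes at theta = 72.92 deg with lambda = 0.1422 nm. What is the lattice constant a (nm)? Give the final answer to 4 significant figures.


d = lambda / (2*sin(theta))
d = 0.1422 / (2*sin(72.92 deg))
d = 0.0743805 nm
a = d * sqrt(h^2+k^2+l^2) = 0.0743805 * sqrt(5)
a = 0.1663 nm


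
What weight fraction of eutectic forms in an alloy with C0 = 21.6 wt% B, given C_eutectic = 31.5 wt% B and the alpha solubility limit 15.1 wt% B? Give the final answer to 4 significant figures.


f_primary = (C_e - C0) / (C_e - C_alpha_max)
f_primary = (31.5 - 21.6) / (31.5 - 15.1)
f_primary = 0.603659
f_eutectic = 1 - 0.603659 = 0.3963


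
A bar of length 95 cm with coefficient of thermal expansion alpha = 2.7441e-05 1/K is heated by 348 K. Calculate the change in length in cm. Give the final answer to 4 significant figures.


dL = L0 * alpha * dT
dL = 95 * 2.7441e-05 * 348
dL = 0.9072 cm


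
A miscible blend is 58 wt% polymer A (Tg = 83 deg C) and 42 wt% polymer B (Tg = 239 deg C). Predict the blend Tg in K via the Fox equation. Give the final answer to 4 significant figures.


1/Tg = w1/Tg1 + w2/Tg2 (in Kelvin)
Tg1 = 356.15 K, Tg2 = 512.15 K
1/Tg = 0.58/356.15 + 0.42/512.15
Tg = 408.4 K


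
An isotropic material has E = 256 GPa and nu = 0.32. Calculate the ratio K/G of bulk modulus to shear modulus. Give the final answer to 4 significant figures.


G = E / (2*(1+nu))
G = 256 / (2*(1+0.32)) = 96.9697 GPa
K = E / (3*(1-2*nu))
K = 256 / (3*(1-2*0.32)) = 237.037 GPa
K/G = 237.037 / 96.9697 = 2.444


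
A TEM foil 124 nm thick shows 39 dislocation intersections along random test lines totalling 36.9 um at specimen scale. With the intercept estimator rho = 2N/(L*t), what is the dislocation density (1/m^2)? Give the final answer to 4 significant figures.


rho = 2N / (L * t)
L = 36.9 um = 3.69e-05 m, t = 124 nm = 1.24e-07 m
rho = 2 * 39 / (3.69e-05 * 1.24e-07)
rho = 1.705e+13 1/m^2


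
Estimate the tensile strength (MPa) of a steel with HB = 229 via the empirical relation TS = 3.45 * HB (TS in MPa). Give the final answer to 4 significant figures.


TS (MPa) = 3.45 * HB
TS = 3.45 * 229
TS = 790.1 MPa


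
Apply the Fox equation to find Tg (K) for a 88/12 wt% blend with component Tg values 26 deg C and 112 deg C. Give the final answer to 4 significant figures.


1/Tg = w1/Tg1 + w2/Tg2 (in Kelvin)
Tg1 = 299.15 K, Tg2 = 385.15 K
1/Tg = 0.88/299.15 + 0.12/385.15
Tg = 307.4 K


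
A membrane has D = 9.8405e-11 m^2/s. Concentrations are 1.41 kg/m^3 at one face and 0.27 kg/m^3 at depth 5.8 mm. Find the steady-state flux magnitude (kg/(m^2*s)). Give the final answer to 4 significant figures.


J = -D * (dC/dx) = D * (C1 - C2) / dx
J = 9.8405e-11 * (1.41 - 0.27) / 5.8e-03
J = 1.934e-08 kg/(m^2*s)


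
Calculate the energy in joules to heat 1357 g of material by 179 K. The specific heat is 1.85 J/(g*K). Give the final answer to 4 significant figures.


Q = m * cp * dT
Q = 1357 * 1.85 * 179
Q = 449400 J
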